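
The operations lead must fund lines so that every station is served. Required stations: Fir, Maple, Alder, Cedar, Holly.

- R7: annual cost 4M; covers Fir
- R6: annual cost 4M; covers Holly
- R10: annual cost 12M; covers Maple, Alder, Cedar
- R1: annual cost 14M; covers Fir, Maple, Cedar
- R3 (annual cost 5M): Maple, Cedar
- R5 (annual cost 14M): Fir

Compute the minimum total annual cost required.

20

This is a weighted set-cover instance.
Choose R7, R6, and R10: together they cover Fir, Maple, Alder, Cedar, Holly — every station.
Total annual cost: 4 + 4 + 12 = 20.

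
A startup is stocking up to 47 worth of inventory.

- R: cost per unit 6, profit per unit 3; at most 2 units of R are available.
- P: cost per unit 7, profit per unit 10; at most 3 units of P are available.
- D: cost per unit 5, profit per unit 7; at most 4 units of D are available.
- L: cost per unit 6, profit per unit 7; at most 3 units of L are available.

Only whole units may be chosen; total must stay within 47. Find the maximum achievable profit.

Take 3×P, 4×D, and 1×L: cost 47 ≤ 47, profit 3·10 + 4·7 + 1·7 = 65.
P has the best ratio (10/7) and is taken to its limit of 3; remaining capacity is filled optimally with the others.

65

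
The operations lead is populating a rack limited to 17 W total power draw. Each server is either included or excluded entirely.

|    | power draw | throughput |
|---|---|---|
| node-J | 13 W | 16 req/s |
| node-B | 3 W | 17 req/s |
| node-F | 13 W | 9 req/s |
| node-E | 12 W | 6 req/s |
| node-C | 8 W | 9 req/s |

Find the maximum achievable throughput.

33

Allowing fractional choices, the relaxed optimum would be about 34.1, but servers are indivisible.
node-B + node-C: power draw 3 + 8 = 11 ≤ 17, throughput 17 + 9 = 26.
node-B + node-F: power draw 3 + 13 = 16 ≤ 17, throughput 17 + 9 = 26.
node-J + node-B: power draw 13 + 3 = 16 ≤ 17, throughput 16 + 17 = 33.
Best is node-J and node-B with total throughput 33.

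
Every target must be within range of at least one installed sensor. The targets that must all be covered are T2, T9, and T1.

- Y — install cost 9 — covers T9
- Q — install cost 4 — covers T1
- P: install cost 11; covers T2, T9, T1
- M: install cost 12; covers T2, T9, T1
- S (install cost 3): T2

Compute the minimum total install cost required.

11

This is a weighted set-cover instance.
The greedy cost-per-new-target heuristic would pick S, Q, and Y for 16, but a cheaper cover exists.
P alone covers T2, T9, T1 — every target.
Total install cost: 11.
No cover costs less than 11.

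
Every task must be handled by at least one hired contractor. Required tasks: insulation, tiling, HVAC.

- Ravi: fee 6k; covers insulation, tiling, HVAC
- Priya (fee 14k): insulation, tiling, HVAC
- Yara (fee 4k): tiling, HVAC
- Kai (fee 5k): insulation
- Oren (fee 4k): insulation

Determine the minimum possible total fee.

Ravi alone covers insulation, tiling, HVAC — every task.
Total fee: 6.

6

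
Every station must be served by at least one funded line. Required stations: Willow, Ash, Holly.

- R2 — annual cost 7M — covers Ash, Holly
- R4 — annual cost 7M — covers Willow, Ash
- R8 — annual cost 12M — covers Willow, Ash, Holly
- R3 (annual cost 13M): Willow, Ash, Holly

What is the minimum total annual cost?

12

R8 alone covers Willow, Ash, Holly — every station.
Total annual cost: 12.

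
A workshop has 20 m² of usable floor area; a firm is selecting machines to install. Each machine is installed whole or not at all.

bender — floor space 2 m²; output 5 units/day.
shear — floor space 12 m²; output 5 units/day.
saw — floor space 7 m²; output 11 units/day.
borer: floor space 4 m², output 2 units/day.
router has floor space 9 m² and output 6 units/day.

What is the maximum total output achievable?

22

saw + borer + router: floor space 7 + 4 + 9 = 20 ≤ 20, output 11 + 2 + 6 = 19.
bender + saw + router: floor space 2 + 7 + 9 = 18 ≤ 20, output 5 + 11 + 6 = 22.
Best is bender, saw, and router with total output 22.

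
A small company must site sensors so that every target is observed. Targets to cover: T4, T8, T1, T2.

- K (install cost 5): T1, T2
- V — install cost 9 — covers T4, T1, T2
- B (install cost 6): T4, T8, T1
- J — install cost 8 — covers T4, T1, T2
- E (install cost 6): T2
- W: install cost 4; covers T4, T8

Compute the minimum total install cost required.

9

Choose K and W: together they cover T4, T8, T1, T2 — every target.
Total install cost: 5 + 4 = 9.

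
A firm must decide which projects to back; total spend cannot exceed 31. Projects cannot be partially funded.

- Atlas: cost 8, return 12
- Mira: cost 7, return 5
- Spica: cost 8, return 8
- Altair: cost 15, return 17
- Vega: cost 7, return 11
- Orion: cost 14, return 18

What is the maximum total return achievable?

41

Allowing fractional choices, the relaxed optimum would be about 43.3, but projects are indivisible.
Atlas + Spica + Orion: cost 8 + 8 + 14 = 30 ≤ 31, return 12 + 8 + 18 = 38.
Atlas + Altair + Vega: cost 8 + 15 + 7 = 30 ≤ 31, return 12 + 17 + 11 = 40.
Atlas + Vega + Orion: cost 8 + 7 + 14 = 29 ≤ 31, return 12 + 11 + 18 = 41.
Best is Atlas, Vega, and Orion with total return 41.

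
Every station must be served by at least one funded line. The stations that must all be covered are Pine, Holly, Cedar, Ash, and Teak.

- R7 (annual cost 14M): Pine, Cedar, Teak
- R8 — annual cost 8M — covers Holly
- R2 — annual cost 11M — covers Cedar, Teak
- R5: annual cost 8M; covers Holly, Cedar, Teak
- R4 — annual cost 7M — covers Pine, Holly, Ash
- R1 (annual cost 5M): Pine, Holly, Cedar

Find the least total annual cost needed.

15

The greedy cost-per-new-station heuristic would pick R1, R4, and R5 for 20, but a cheaper cover exists.
Choose R5 and R4: together they cover Pine, Holly, Cedar, Ash, Teak — every station.
Total annual cost: 8 + 7 = 15.
No cover costs less than 15.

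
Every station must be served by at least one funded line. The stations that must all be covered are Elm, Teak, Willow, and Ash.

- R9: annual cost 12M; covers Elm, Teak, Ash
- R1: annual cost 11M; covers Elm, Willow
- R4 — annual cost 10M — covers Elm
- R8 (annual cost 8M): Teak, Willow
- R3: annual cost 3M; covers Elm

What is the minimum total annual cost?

The greedy cost-per-new-station heuristic would pick R3, R8, and R9 for 23, but a cheaper cover exists.
Choose R9 and R8: together they cover Elm, Teak, Willow, Ash — every station.
Total annual cost: 12 + 8 = 20.
No cover costs less than 20.

20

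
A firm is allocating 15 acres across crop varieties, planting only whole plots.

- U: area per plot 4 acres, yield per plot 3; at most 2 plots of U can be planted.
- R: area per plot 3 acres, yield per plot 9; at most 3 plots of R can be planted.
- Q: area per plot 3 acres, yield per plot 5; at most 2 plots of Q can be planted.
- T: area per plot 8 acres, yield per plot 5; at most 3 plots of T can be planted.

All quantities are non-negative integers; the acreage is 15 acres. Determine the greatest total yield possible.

37

R has the best ratio (9/3); taking only R gives at most 3×9 = 27 (stopped by the supply cap of 3).
Mixing does better — 3×R and 2×Q: area 15 ≤ 15, yield 3·9 + 2·5 = 37.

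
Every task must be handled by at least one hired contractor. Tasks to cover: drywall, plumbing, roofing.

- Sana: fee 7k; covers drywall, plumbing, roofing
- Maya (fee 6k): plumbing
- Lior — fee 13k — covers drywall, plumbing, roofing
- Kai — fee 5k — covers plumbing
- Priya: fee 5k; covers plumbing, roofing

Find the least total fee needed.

7

Sana alone covers drywall, plumbing, roofing — every task.
Total fee: 7.
No cover costs less than 7.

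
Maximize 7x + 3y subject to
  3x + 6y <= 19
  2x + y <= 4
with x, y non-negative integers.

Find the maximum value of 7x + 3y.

(x,y)=(2,0): 3·2+6·0=6≤19, 2·2+1·0=4≤4, objective 14.
(x,y)=(1,1): 3·1+6·1=9≤19, 2·1+1·1=3≤4, objective 10.
(x,y)=(1,0): 3·1+6·0=3≤19, 2·1+1·0=2≤4, objective 7.
The best lattice point is (2,0), giving 14.

14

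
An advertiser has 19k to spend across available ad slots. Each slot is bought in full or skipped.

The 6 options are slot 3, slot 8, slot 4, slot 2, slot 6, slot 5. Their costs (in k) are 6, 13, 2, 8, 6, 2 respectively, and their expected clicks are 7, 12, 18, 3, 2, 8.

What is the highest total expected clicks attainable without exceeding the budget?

Allowing fractional choices, the relaxed optimum would be about 41.3, but ad slots are indivisible.
slot 3 + slot 4 + slot 6 + slot 5: cost 6 + 2 + 6 + 2 = 16 ≤ 19, expected clicks 7 + 18 + 2 + 8 = 35.
slot 8 + slot 4 + slot 5: cost 13 + 2 + 2 = 17 ≤ 19, expected clicks 12 + 18 + 8 = 38.
slot 3 + slot 4 + slot 2 + slot 5: cost 6 + 2 + 8 + 2 = 18 ≤ 19, expected clicks 7 + 18 + 3 + 8 = 36.
Best is slot 8, slot 4, and slot 5 with total expected clicks 38.

38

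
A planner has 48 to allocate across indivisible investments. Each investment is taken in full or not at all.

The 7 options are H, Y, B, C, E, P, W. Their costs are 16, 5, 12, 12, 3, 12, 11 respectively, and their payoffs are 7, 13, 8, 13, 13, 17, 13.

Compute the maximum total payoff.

Take Y, C, E, P, and W: cost 5 + 12 + 3 + 12 + 11 = 43 ≤ 48, payoff 13 + 13 + 13 + 17 + 13 = 69.
No other feasible combination does better.

69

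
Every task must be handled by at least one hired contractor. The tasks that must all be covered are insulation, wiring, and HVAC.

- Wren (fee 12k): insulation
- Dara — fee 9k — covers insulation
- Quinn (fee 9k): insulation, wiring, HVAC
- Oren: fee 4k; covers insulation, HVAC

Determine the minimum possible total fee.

9

This is a weighted set-cover instance.
Quinn alone covers insulation, wiring, HVAC — every task.
Total fee: 9.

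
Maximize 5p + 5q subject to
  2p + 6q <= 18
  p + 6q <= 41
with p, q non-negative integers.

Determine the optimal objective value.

45

(p,q)=(9,0): 2·9+6·0=18≤18, 1·9+6·0=9≤41, objective 45.
(p,q)=(8,0): 2·8+6·0=16≤18, 1·8+6·0=8≤41, objective 40.
Maximum is 45 at (p,q)=(9,0).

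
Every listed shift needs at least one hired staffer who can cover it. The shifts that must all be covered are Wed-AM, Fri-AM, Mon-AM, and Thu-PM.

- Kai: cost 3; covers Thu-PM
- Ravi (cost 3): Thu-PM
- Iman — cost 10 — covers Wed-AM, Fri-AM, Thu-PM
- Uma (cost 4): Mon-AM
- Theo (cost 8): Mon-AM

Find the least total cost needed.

This is a weighted set-cover instance.
Choose Iman and Uma: together they cover Wed-AM, Fri-AM, Mon-AM, Thu-PM — every shift.
Total cost: 10 + 4 = 14.

14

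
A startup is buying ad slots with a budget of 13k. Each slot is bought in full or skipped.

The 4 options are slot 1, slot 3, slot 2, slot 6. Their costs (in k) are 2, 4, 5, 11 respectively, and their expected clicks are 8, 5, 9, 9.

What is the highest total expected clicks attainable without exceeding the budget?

Take slot 1, slot 3, and slot 2: cost 2 + 4 + 5 = 11 ≤ 13, expected clicks 8 + 5 + 9 = 22.
No other feasible combination does better.

22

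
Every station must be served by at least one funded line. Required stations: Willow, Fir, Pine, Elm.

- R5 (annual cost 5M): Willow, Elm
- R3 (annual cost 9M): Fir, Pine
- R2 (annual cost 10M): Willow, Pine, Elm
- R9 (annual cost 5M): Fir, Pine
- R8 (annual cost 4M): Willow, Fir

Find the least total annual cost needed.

This is an integer covering problem.
The greedy cost-per-new-station heuristic would pick R8, R5, and R9 for 14, but a cheaper cover exists.
Choose R5 and R9: together they cover Willow, Fir, Pine, Elm — every station.
Total annual cost: 5 + 5 = 10.
No cover costs less than 10.

10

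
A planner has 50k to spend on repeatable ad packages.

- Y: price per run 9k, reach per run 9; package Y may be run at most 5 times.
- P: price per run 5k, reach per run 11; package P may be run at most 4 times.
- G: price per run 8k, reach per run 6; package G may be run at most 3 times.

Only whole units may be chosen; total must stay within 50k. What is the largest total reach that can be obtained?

Take 3×Y and 4×P: price 47 ≤ 50, reach 3·9 + 4·11 = 71.
P has the best ratio (11/5) and is taken to its limit of 4; remaining capacity is filled optimally with the others.

71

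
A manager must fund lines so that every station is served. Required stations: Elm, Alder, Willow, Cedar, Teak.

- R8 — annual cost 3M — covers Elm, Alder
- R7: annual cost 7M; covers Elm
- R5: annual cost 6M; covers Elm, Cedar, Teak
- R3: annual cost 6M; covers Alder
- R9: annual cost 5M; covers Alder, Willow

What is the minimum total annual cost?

The greedy cost-per-new-station heuristic would pick R8, R5, and R9 for 14, but a cheaper cover exists.
Choose R5 and R9: together they cover Elm, Alder, Willow, Cedar, Teak — every station.
Total annual cost: 6 + 5 = 11.
No cover costs less than 11.

11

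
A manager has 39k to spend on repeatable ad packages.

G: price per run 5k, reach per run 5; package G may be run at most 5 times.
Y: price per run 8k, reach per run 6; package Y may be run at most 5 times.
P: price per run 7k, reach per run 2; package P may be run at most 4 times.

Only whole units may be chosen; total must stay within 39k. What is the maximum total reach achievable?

33

This is a bounded integer knapsack.
4×G and 2×Y: price 36 ≤ 39, reach 4·5 + 2·6 = 32.
3×G and 3×Y: price 39 ≤ 39, reach 3·5 + 3·6 = 33.
Best is 33.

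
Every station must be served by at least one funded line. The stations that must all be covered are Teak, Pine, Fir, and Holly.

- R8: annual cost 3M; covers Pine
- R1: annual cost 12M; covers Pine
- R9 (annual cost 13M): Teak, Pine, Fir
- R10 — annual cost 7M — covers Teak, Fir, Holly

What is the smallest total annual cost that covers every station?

Choose R8 and R10: together they cover Teak, Pine, Fir, Holly — every station.
Total annual cost: 3 + 7 = 10.
No cover costs less than 10.

10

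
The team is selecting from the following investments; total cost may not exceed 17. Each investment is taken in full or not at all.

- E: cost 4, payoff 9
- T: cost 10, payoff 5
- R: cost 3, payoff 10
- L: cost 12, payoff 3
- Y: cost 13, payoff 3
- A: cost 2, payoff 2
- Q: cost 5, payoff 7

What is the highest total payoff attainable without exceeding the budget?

Allowing fractional choices, the relaxed optimum would be about 29.5, but investments are indivisible.
E + R + Q: cost 4 + 3 + 5 = 12 ≤ 17, payoff 9 + 10 + 7 = 26.
E + R + A + Q: cost 4 + 3 + 2 + 5 = 14 ≤ 17, payoff 9 + 10 + 2 + 7 = 28.
Best is E, R, A, and Q with total payoff 28.

28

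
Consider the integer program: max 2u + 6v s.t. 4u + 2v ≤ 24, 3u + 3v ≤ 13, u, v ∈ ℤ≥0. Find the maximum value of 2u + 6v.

24

The continuous relaxation peaks at (0, 4.33) with value 26.00; rounding to a feasible lattice point costs some objective.
(u,v)=(0,4): 4·0+2·4=8≤24, 3·0+3·4=12≤13, objective 24.
(u,v)=(1,3): 4·1+2·3=10≤24, 3·1+3·3=12≤13, objective 20.
(u,v)=(0,3): 4·0+2·3=6≤24, 3·0+3·3=9≤13, objective 18.
The best lattice point is (0,4), giving 24.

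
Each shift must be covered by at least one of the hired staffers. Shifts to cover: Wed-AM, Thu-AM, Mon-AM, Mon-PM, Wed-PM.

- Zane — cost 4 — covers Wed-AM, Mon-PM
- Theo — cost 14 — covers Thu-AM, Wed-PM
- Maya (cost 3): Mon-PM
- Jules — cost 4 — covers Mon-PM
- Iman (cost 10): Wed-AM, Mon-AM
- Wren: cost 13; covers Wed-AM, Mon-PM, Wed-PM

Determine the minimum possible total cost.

27

This is a weighted set-cover instance.
The greedy cost-per-new-shift heuristic would pick Zane, Theo, and Iman for 28, but a cheaper cover exists.
Choose Theo, Maya, and Iman: together they cover Wed-AM, Thu-AM, Mon-AM, Mon-PM, Wed-PM — every shift.
Total cost: 14 + 3 + 10 = 27.
No cover costs less than 27.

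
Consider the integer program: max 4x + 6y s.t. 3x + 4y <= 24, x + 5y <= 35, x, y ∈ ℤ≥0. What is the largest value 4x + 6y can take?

(x,y)=(0,6): 3·0+4·6=24≤24, 1·0+5·6=30≤35, objective 36.
(x,y)=(1,5): 3·1+4·5=23≤24, 1·1+5·5=26≤35, objective 34.
Maximum is 36 at (x,y)=(0,6).

36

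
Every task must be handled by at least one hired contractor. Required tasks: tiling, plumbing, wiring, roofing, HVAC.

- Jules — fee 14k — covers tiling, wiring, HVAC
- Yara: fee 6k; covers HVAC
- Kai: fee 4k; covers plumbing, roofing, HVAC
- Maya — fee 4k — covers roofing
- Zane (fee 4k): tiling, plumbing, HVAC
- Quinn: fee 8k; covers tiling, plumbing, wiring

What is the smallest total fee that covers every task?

This is an integer covering problem.
The greedy cost-per-new-task heuristic would pick Kai, Zane, and Quinn for 16, but a cheaper cover exists.
Choose Kai and Quinn: together they cover tiling, plumbing, wiring, roofing, HVAC — every task.
Total fee: 4 + 8 = 12.
No cover costs less than 12.

12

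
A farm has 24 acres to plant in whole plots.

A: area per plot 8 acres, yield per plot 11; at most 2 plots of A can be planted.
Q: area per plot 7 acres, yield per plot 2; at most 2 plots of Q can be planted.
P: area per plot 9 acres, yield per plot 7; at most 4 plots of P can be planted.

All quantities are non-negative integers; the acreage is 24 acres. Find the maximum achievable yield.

2×A: area 16 ≤ 24, yield 2·11 = 22.
2×A and 1×Q: area 23 ≤ 24, yield 2·11 + 1·2 = 24.
Best is 24.

24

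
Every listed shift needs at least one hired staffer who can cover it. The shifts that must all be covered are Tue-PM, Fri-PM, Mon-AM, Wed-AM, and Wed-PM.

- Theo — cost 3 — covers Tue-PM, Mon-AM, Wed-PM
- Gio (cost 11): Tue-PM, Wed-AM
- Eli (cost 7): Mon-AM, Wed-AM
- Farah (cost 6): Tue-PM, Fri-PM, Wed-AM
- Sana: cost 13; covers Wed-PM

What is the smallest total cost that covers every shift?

Choose Theo and Farah: together they cover Tue-PM, Fri-PM, Mon-AM, Wed-AM, Wed-PM — every shift.
Total cost: 3 + 6 = 9.
No cover costs less than 9.

9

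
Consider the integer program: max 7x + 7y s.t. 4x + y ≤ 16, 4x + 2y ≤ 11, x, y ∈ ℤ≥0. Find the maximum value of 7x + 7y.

35

(x,y)=(0,5): 4·0+1·5=5≤16, 4·0+2·5=10≤11, objective 35.
(x,y)=(0,4): 4·0+1·4=4≤16, 4·0+2·4=8≤11, objective 28.
The best lattice point is (0,5), giving 35.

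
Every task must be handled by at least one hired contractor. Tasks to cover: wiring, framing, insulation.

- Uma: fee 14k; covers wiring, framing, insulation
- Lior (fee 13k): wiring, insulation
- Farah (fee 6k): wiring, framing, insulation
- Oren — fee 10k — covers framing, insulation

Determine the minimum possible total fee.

Farah alone covers wiring, framing, insulation — every task.
Total fee: 6.
No cover costs less than 6.

6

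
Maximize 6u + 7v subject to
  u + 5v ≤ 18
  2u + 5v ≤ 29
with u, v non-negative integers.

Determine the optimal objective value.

84

Relaxing integrality, the LP optimum is 87.00 at (u,v) = (14.5, 0), which is not an integer point.
(u,v)=(14,0) is feasible, giving 84.
(u,v)=(13,0) is feasible, giving 78.
Maximum is 84 at (u,v)=(14,0).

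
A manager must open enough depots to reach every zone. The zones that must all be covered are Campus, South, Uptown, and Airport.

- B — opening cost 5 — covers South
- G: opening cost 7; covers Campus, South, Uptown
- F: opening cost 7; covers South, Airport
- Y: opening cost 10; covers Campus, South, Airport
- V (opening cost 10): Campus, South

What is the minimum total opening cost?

14

Choose G and F: together they cover Campus, South, Uptown, Airport — every zone.
Total opening cost: 7 + 7 = 14.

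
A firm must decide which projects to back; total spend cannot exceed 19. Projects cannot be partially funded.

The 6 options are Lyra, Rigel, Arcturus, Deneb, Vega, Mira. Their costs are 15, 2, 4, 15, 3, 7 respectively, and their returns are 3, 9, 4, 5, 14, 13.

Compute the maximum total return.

40

Rigel + Vega + Mira: cost 2 + 3 + 7 = 12 ≤ 19, return 9 + 14 + 13 = 36.
Rigel + Arcturus + Vega + Mira: cost 2 + 4 + 3 + 7 = 16 ≤ 19, return 9 + 4 + 14 + 13 = 40.
Best is Rigel, Arcturus, Vega, and Mira with total return 40.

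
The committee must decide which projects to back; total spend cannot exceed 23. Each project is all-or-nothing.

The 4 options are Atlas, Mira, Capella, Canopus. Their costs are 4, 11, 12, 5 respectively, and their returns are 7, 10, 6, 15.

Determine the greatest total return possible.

Allowing fractional choices, the relaxed optimum would be about 33.5, but projects are indivisible.
Atlas + Capella + Canopus: cost 4 + 12 + 5 = 21 ≤ 23, return 7 + 6 + 15 = 28.
Atlas + Mira + Canopus: cost 4 + 11 + 5 = 20 ≤ 23, return 7 + 10 + 15 = 32.
Mira + Canopus: cost 11 + 5 = 16 ≤ 23, return 10 + 15 = 25.
Best is Atlas, Mira, and Canopus with total return 32.

32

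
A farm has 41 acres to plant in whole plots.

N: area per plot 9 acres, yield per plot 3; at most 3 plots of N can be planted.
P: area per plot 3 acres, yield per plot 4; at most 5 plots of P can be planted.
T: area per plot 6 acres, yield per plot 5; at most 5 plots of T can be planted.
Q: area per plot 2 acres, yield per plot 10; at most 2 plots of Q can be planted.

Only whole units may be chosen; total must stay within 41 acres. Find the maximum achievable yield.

This is a bounded integer knapsack.
Q has the best ratio (10/2); taking only Q gives at most 2×10 = 20 (stopped by the supply cap of 2).
Mixing does better — 4×P, 4×T, and 2×Q: area 40 ≤ 41, yield 4·4 + 4·5 + 2·10 = 56.

56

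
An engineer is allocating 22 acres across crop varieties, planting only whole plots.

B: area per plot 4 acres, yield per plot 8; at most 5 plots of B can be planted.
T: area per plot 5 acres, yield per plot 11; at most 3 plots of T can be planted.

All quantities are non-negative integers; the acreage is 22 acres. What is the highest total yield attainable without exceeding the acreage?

Take 3×B and 2×T: area 22 ≤ 22, yield 3·8 + 2·11 = 46.
No other integer combination yields more.

46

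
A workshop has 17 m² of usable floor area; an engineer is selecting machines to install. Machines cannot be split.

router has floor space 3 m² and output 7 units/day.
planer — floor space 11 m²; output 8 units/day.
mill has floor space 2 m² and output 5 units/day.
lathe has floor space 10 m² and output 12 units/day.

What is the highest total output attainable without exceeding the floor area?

24

Allowing fractional choices, the relaxed optimum would be about 25.5, but machines are indivisible.
router + mill + lathe: floor space 3 + 2 + 10 = 15 ≤ 17, output 7 + 5 + 12 = 24.
router + planer + mill: floor space 3 + 11 + 2 = 16 ≤ 17, output 7 + 8 + 5 = 20.
Best is router, mill, and lathe with total output 24.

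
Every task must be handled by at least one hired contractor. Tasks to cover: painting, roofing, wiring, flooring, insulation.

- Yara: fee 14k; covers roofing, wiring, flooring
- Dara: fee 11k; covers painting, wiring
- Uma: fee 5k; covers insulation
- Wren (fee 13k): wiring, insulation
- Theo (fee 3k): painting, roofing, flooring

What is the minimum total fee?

The greedy cost-per-new-task heuristic would pick Theo, Uma, and Dara for 19, but a cheaper cover exists.
Choose Wren and Theo: together they cover painting, roofing, wiring, flooring, insulation — every task.
Total fee: 13 + 3 = 16.
No cover costs less than 16.

16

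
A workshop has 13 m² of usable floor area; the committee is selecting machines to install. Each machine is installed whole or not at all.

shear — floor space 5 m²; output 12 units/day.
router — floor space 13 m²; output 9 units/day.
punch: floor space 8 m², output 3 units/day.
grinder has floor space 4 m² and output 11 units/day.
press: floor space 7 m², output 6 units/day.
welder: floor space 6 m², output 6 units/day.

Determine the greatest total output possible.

Treat it as a binary knapsack problem.
Take shear and grinder: floor space 5 + 4 = 9 ≤ 13, output 12 + 11 = 23.
No other feasible combination does better.

23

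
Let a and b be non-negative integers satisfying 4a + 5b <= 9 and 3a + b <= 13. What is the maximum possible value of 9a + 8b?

18

(a,b)=(2,0): 4·2+5·0=8≤9, 3·2+1·0=6≤13, objective 18.
(a,b)=(1,1): 4·1+5·1=9≤9, 3·1+1·1=4≤13, objective 17.
Maximum is 18 at (a,b)=(2,0).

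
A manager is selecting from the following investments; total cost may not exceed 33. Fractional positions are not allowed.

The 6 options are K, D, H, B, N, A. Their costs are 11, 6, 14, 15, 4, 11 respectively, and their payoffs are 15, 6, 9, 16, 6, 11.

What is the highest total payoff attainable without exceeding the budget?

K + D + N + A: cost 11 + 6 + 4 + 11 = 32 ≤ 33, payoff 15 + 6 + 6 + 11 = 38.
K + B + N: cost 11 + 15 + 4 = 30 ≤ 33, payoff 15 + 16 + 6 = 37.
Best is K, D, N, and A with total payoff 38.

38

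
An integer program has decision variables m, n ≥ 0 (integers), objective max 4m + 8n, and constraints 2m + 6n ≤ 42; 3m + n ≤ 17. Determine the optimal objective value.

60

The continuous relaxation peaks at (3.75, 5.75) with value 61.00; rounding to a feasible lattice point costs some objective.
(m,n)=(3,6): 2·3+6·6=42≤42, 3·3+1·6=15≤17, objective 60.
(m,n)=(4,5): 2·4+6·5=38≤42, 3·4+1·5=17≤17, objective 56.
No feasible integer point exceeds 60.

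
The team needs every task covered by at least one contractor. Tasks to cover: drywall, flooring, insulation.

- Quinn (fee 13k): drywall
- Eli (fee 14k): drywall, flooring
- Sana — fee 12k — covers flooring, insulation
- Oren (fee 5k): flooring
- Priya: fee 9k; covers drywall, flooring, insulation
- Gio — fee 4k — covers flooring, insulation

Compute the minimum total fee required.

9

Priya alone covers drywall, flooring, insulation — every task.
Total fee: 9.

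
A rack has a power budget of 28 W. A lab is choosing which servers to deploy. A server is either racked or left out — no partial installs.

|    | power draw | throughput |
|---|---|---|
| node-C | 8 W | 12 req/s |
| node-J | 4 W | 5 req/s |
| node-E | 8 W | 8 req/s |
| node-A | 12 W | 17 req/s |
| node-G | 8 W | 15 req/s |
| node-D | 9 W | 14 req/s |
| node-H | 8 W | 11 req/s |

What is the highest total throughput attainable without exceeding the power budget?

44

This is an integer program with binary decision variables.
Allowing fractional choices, the relaxed optimum would be about 45.2, but servers are indivisible.
node-C + node-A + node-G: power draw 8 + 12 + 8 = 28 ≤ 28, throughput 12 + 17 + 15 = 44.
node-C + node-J + node-G + node-H: power draw 8 + 4 + 8 + 8 = 28 ≤ 28, throughput 12 + 5 + 15 + 11 = 43.
node-A + node-G + node-H: power draw 12 + 8 + 8 = 28 ≤ 28, throughput 17 + 15 + 11 = 43.
Best is node-C, node-A, and node-G with total throughput 44.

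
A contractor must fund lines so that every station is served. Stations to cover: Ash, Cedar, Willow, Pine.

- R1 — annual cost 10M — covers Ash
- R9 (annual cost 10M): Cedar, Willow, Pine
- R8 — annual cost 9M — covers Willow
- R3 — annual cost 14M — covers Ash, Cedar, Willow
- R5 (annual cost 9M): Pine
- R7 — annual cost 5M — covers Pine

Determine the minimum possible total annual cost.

The greedy cost-per-new-station heuristic would pick R9 and R1 for 20, but a cheaper cover exists.
Choose R3 and R7: together they cover Ash, Cedar, Willow, Pine — every station.
Total annual cost: 14 + 5 = 19.
No cover costs less than 19.

19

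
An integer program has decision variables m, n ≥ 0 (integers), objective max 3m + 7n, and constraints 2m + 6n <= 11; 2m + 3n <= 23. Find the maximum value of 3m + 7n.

15

Relaxing integrality, the LP optimum is 16.50 at (m,n) = (5.5, 0), which is not an integer point.
(m,n)=(5,0): 2·5+6·0=10≤11, 2·5+3·0=10≤23, objective 15.
(m,n)=(4,0): 2·4+6·0=8≤11, 2·4+3·0=8≤23, objective 12.
Maximum is 15 at (m,n)=(5,0).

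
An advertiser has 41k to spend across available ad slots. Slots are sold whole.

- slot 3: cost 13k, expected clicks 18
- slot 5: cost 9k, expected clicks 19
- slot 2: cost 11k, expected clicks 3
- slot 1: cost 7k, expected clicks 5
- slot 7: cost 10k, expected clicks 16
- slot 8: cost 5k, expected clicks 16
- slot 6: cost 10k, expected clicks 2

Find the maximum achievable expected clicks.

69

Take slot 3, slot 5, slot 7, and slot 8: cost 13 + 9 + 10 + 5 = 37 ≤ 41, expected clicks 18 + 19 + 16 + 16 = 69.
No other feasible combination does better.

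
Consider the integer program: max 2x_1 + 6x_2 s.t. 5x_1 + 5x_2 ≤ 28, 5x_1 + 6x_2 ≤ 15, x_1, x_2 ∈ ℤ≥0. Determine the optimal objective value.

(x_1,x_2)=(0,2): 5·0+5·2=10≤28, 5·0+6·2=12≤15, objective 12.
(x_1,x_2)=(1,1): 5·1+5·1=10≤28, 5·1+6·1=11≤15, objective 8.
No feasible integer point exceeds 12.

12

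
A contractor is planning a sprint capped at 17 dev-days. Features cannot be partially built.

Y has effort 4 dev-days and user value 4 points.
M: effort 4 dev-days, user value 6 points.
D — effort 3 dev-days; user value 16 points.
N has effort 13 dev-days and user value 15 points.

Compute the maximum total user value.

M + D: effort 4 + 3 = 7 ≤ 17, user value 6 + 16 = 22.
D + N: effort 3 + 13 = 16 ≤ 17, user value 16 + 15 = 31.
Y + M + D: effort 4 + 4 + 3 = 11 ≤ 17, user value 4 + 6 + 16 = 26.
Best is D and N with total user value 31.

31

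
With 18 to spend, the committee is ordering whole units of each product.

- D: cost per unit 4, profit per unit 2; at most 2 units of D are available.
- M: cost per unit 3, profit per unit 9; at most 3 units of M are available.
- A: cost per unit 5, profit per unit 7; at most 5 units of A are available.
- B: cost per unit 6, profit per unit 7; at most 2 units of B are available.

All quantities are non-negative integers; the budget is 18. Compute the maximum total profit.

36

This is a bounded integer knapsack.
M has the best ratio (9/3); taking only M gives at most 3×9 = 27 (stopped by the supply cap of 3).
Mixing does better — 1×D, 3×M, and 1×A: cost 18 ≤ 18, profit 1·2 + 3·9 + 1·7 = 36.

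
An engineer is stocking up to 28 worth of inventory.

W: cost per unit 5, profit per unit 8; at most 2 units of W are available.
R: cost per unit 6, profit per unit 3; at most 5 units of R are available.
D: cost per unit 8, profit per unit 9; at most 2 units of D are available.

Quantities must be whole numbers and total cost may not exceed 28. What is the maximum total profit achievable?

This is a bounded integer knapsack.
2×W and 2×D: cost 26 ≤ 28, profit 2·8 + 2·9 = 34.
1×W, 1×R, and 2×D: cost 27 ≤ 28, profit 1·8 + 1·3 + 2·9 = 29.
Best is 34.

34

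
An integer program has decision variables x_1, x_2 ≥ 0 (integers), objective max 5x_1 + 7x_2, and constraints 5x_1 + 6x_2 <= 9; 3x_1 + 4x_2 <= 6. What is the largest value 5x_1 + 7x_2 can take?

(x_1,x_2)=(0,1): 5·0+6·1=6≤9, 3·0+4·1=4≤6, objective 7.
(x_1,x_2)=(1,0): 5·1+6·0=5≤9, 3·1+4·0=3≤6, objective 5.
No feasible integer point exceeds 7.

7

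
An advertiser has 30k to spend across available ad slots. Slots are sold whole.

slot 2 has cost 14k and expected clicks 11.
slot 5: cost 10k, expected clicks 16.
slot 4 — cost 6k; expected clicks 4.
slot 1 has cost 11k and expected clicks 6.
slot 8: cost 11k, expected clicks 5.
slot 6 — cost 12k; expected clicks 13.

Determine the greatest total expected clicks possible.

slot 5 + slot 6: cost 10 + 12 = 22 ≤ 30, expected clicks 16 + 13 = 29.
slot 2 + slot 5 + slot 4: cost 14 + 10 + 6 = 30 ≤ 30, expected clicks 11 + 16 + 4 = 31.
slot 5 + slot 4 + slot 6: cost 10 + 6 + 12 = 28 ≤ 30, expected clicks 16 + 4 + 13 = 33.
Best is slot 5, slot 4, and slot 6 with total expected clicks 33.

33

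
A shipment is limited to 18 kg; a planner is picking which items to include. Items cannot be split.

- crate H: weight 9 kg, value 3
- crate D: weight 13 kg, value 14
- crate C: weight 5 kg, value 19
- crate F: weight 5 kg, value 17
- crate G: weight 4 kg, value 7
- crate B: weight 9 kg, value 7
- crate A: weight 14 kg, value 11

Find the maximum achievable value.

Treat it as a binary knapsack problem.
Take crate C, crate F, and crate G: weight 5 + 5 + 4 = 14 ≤ 18, value 19 + 17 + 7 = 43.
No other feasible combination does better.

43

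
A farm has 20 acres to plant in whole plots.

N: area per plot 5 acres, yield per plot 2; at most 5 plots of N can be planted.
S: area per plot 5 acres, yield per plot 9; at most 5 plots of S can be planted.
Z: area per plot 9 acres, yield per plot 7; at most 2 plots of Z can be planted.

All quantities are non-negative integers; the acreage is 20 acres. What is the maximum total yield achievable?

4×S: area 20 ≤ 20, yield 4·9 = 36.
1×N and 3×S: area 20 ≤ 20, yield 1·2 + 3·9 = 29.
Best is 36.

36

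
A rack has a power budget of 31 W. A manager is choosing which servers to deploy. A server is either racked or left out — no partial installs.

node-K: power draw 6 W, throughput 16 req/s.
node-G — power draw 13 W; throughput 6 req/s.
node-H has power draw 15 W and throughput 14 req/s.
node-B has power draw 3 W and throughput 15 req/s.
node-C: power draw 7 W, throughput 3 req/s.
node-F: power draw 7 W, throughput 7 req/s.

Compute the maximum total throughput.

node-K + node-H + node-B + node-F: power draw 6 + 15 + 3 + 7 = 31 ≤ 31, throughput 16 + 14 + 15 + 7 = 52.
node-K + node-H + node-B + node-C: power draw 6 + 15 + 3 + 7 = 31 ≤ 31, throughput 16 + 14 + 15 + 3 = 48.
Best is node-K, node-H, node-B, and node-F with total throughput 52.

52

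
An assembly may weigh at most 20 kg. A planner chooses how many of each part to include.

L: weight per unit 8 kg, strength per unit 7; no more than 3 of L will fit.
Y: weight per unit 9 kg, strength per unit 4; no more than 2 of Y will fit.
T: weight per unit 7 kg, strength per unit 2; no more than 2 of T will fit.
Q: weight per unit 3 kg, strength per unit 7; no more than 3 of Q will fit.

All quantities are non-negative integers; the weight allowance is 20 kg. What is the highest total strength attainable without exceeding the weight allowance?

This is a bounded integer knapsack.
1×L and 3×Q: weight 17 ≤ 20, strength 1·7 + 3·7 = 28.
1×Y and 3×Q: weight 18 ≤ 20, strength 1·4 + 3·7 = 25.
Best is 28.

28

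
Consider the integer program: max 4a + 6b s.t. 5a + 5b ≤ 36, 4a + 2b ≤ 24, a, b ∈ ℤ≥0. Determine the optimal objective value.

(a,b)=(0,7) is feasible, giving 42.
(a,b)=(1,6) is feasible, giving 40.
(a,b)=(0,6) is feasible, giving 36.
Maximum is 42 at (a,b)=(0,7).

42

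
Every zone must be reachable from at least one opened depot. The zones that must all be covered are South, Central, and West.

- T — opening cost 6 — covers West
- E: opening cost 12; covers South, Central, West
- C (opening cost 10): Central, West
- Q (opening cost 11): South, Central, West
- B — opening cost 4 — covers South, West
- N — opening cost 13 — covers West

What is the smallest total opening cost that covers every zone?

11

This is an integer covering problem.
The greedy cost-per-new-zone heuristic would pick B and C for 14, but a cheaper cover exists.
Q alone covers South, Central, West — every zone.
Total opening cost: 11.
No cover costs less than 11.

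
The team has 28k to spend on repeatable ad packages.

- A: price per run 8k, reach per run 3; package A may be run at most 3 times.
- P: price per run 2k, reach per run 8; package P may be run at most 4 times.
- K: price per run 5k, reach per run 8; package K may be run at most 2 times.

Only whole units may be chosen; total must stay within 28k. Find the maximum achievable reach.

Take 1×A, 4×P, and 2×K: price 26 ≤ 28, reach 1·3 + 4·8 + 2·8 = 51.
P has the best ratio (8/2) and is taken to its limit of 4; remaining capacity is filled optimally with the others.

51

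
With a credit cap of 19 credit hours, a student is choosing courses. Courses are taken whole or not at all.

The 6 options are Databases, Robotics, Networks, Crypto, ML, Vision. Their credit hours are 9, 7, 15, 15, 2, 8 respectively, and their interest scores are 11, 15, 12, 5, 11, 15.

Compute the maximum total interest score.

Databases + Robotics + ML: credit hours 9 + 7 + 2 = 18 ≤ 19, interest score 11 + 15 + 11 = 37.
Databases + ML + Vision: credit hours 9 + 2 + 8 = 19 ≤ 19, interest score 11 + 11 + 15 = 37.
Robotics + ML + Vision: credit hours 7 + 2 + 8 = 17 ≤ 19, interest score 15 + 11 + 15 = 41.
Best is Robotics, ML, and Vision with total interest score 41.

41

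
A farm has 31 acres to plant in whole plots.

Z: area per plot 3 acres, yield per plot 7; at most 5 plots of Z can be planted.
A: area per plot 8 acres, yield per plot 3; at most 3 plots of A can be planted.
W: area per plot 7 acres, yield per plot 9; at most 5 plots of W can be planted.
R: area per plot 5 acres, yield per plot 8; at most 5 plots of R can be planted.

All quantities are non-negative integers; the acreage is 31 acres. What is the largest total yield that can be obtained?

59

Z has the best ratio (7/3); taking only Z gives at most 5×7 = 35 (stopped by the supply cap of 5).
Mixing does better — 5×Z and 3×R: area 30 ≤ 31, yield 5·7 + 3·8 = 59.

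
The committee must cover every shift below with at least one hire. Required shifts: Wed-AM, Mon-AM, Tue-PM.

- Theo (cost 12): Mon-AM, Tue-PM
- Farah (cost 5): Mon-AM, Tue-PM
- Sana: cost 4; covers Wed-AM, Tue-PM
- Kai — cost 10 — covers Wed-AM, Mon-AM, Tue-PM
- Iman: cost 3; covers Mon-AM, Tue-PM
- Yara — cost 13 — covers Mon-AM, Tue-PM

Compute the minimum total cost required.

7

This is an integer covering problem.
Choose Sana and Iman: together they cover Wed-AM, Mon-AM, Tue-PM — every shift.
Total cost: 4 + 3 = 7.
No cover costs less than 7.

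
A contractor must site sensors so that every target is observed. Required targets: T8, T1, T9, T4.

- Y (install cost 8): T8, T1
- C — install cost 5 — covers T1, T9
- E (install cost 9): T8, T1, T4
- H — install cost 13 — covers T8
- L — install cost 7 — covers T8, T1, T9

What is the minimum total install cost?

This is a weighted set-cover instance.
Choose C and E: together they cover T8, T1, T9, T4 — every target.
Total install cost: 5 + 9 = 14.

14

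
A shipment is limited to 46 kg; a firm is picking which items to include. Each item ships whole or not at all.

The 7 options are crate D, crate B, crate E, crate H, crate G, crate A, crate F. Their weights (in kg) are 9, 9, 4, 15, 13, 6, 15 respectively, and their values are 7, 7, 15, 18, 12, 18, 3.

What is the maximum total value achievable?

Treat it as a binary knapsack problem.
crate E + crate H + crate G + crate A: weight 4 + 15 + 13 + 6 = 38 ≤ 46, value 15 + 18 + 12 + 18 = 63.
crate D + crate B + crate E + crate H + crate A: weight 9 + 9 + 4 + 15 + 6 = 43 ≤ 46, value 7 + 7 + 15 + 18 + 18 = 65.
Best is crate D, crate B, crate E, crate H, and crate A with total value 65.

65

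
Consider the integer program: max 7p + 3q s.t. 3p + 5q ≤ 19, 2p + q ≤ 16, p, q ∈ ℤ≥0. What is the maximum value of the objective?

42

The continuous relaxation peaks at (6.33, 0) with value 44.33; rounding to a feasible lattice point costs some objective.
(p,q)=(6,0): 3·6+5·0=18≤19, 2·6+1·0=12≤16, objective 42.
(p,q)=(5,0): 3·5+5·0=15≤19, 2·5+1·0=10≤16, objective 35.
No feasible integer point exceeds 42.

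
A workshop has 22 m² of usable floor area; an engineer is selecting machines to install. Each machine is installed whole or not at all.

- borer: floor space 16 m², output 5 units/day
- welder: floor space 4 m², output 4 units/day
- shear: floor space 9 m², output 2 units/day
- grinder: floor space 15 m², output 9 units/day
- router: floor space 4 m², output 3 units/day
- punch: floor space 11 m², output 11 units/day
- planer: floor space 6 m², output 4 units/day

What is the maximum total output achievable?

19

welder + punch + planer: floor space 4 + 11 + 6 = 21 ≤ 22, output 4 + 11 + 4 = 19.
welder + router + punch: floor space 4 + 4 + 11 = 19 ≤ 22, output 4 + 3 + 11 = 18.
router + punch + planer: floor space 4 + 11 + 6 = 21 ≤ 22, output 3 + 11 + 4 = 18.
Best is welder, punch, and planer with total output 19.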